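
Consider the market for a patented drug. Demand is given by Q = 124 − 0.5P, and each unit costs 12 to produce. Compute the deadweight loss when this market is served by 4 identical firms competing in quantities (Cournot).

DWL = 556.96

Inverting demand: P = 248 − 2Q.
Under competition P = MC = 12, so Q = (248 − 12)/2 = 118.
With 4 symmetric Cournot firms, each firm's FOC gives 248 − 10q = 12, so q = 23.6, Q = 4·23.6 = 94.4, and P = 59.2.
DWL is the triangle between Q = 94.4 and Q = 118: ½·(118 − 94.4)·(59.2 − 12) = 556.96.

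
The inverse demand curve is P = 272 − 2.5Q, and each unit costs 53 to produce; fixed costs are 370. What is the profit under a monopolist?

Profit = 4426.1

Monopoly sets MR = MC: 272 − 5Q = 53 ⇒ Q = 43.8, P = 272 − 2.5·43.8 = 162.5.
Profit = (162.5 − 53)·43.8 − 370 = 4426.1.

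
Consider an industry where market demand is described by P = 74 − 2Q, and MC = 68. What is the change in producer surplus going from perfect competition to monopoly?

Perfect competition: P = MC = 68, so 74 − 2Q = 68 and Q = 3.
PS = (68 − 68)·3 = 0.
Monopoly sets MR = MC: 74 − 4Q = 68 ⇒ Q = 1.5, P = 74 − 2·1.5 = 71.
PS = (71 − 68)·1.5 = 4.5.
Change in producer surplus: 4.5 − 0 = 4.5.

PS rises by 4.5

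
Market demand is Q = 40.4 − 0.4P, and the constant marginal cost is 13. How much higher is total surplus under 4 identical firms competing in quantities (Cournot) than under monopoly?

TS rises by 325.248

Inverting demand: P = 101 − 2.5Q.
Monopoly sets MR = MC: 101 − 5Q = 13 ⇒ Q = 17.6, P = 101 − 2.5·17.6 = 57.
CS = ½·(101 − 57)·17.6 = 387.2; PS = (57 − 13)·17.6 = 774.4; TS = 1161.6.
With 4 symmetric Cournot firms, each firm's FOC gives 101 − 12.5q = 13, so q = 7.04, Q = 4·7.04 = 28.16, and P = 30.6.
CS = ½·(101 − 30.6)·28.16 = 991.232; PS = (30.6 − 13)·28.16 = 495.616; TS = 1486.848.
Change in total surplus: 1486.848 − 1161.6 = 325.248.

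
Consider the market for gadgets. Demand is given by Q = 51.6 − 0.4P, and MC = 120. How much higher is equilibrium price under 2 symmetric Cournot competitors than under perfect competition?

Inverting demand: P = 129 − 2.5Q.
Under competition P = MC = 120, so Q = (129 − 120)/2.5 = 3.6.
In a 2-firm Cournot equilibrium, symmetry and the first-order condition give q = (129 − 120)/(7.5) = 1.2. So Q = 2.4 and P = 123.
Change in equilibrium price: 123 − 120 = 3.

P rises by 3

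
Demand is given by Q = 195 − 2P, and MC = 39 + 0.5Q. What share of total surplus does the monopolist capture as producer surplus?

Inverting demand: P = 97.5 − 0.5Q.
The monopolist equates marginal revenue to marginal cost: 97.5 − Q = 39 + 0.5Q, so Q = 39. From demand, P = 78.
CS = ½·(97.5 − 78)·39 = 380.25.
PS = P·Q − VC(Q) = 78·39 − (39·39 + ½·0.5·39²) = 1140.75.
Share captured = PS/TS = 1140.75/1521 = 0.75.

PS/TS = 0.75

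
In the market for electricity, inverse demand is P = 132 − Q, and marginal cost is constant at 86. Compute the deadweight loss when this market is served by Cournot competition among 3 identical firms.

Under competition P = MC = 86, so Q = (132 − 86)/1 = 46.
In a 3-firm Cournot equilibrium, symmetry and the first-order condition give q = (132 − 86)/(4) = 11.5. So Q = 34.5 and P = 97.5.
DWL is the triangle between Q = 34.5 and Q = 46: ½·(46 − 34.5)·(97.5 − 86) = 66.125.

DWL = 66.125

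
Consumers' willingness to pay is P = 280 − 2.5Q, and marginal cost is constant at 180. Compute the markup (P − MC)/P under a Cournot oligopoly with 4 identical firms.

Lerner index = 0.1

Cournot with 4 identical firms: the symmetric best-response condition is 280 − 12.5q = 180. Each firm produces q = 8, total output Q = 32, price P = 200.
Lerner index = (P − MC)/P = (200 − 180)/200 = 0.1.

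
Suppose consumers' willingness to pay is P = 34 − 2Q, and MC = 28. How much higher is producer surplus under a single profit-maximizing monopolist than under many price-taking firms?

PS rises by 4.5

Competitive firms price at marginal cost: P = 28, giving Q = 3.
PS = (28 − 28)·3 = 0.
Monopoly sets MR = MC: 34 − 4Q = 28 ⇒ Q = 1.5, P = 34 − 2·1.5 = 31.
PS = (31 − 28)·1.5 = 4.5.
Change in producer surplus: 4.5 − 0 = 4.5.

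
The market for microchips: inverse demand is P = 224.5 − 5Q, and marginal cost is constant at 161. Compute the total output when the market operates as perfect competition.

Q = 12.7

Competitive firms price at marginal cost: P = 161, giving Q = 12.7.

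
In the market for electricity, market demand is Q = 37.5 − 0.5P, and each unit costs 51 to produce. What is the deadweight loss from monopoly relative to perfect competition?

DWL = 36

Inverting demand: P = 75 − 2Q.
Perfect competition: P = MC = 51, so 75 − 2Q = 51 and Q = 12.
The monopolist equates marginal revenue to marginal cost: 75 − 4Q = 51, so Q = 6. From demand, P = 63.
DWL is the triangle between Q = 6 and Q = 12: ½·(12 − 6)·(63 − 51) = 36.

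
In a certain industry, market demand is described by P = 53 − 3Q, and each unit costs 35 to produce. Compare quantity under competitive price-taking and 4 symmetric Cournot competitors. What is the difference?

Quantity falls by 1.2

Under competition P = MC = 35, so Q = (53 − 35)/3 = 6.
In a 4-firm Cournot equilibrium, symmetry and the first-order condition give q = (53 − 35)/(15) = 1.2. So Q = 4.8 and P = 38.6.
Change in quantity: 4.8 − 6 = −1.2.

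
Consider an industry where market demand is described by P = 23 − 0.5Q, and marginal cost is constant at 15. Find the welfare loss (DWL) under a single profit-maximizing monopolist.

Under competition P = MC = 15, so Q = (23 − 15)/0.5 = 16.
Monopoly sets MR = MC: 23 − Q = 15 ⇒ Q = 8, P = 23 − 0.5·8 = 19.
DWL is the triangle between Q = 8 and Q = 16: ½·(16 − 8)·(19 − 15) = 16.

DWL = 16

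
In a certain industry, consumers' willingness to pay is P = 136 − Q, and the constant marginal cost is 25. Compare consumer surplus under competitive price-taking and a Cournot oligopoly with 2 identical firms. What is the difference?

Perfect competition: P = MC = 25, so 136 − Q = 25 and Q = 111.
CS = ½·(136 − 25)·111 = 6160.5.
In a 2-firm Cournot equilibrium, symmetry and the first-order condition give q = (136 − 25)/(3) = 37. So Q = 74 and P = 62.
CS = ½·(136 − 62)·74 = 2738.
Change in consumer surplus: 2738 − 6160.5 = −3422.5.

CS falls by 3422.5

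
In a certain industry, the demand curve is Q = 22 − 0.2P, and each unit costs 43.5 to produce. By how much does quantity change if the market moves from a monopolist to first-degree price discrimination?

Q rises by 6.65

Inverting demand: P = 110 − 5Q.
The monopolist equates marginal revenue to marginal cost: 110 − 10Q = 43.5, so Q = 6.65. From demand, P = 76.75.
A perfectly discriminating monopolist sells every unit with P(Q) ≥ MC(Q), so output equals the competitive quantity Q = 13.3. Each buyer pays their reservation price, so CS = 0 and the firm captures all surplus.
Change in quantity: 13.3 − 6.65 = 6.65.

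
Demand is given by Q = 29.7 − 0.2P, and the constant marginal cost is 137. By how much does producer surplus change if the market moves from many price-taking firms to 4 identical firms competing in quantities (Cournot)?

Inverting demand: P = 148.5 − 5Q.
Competitive firms price at marginal cost: P = 137, giving Q = 2.3.
PS = (137 − 137)·2.3 = 0.
In a 4-firm Cournot equilibrium, symmetry and the first-order condition give q = (148.5 − 137)/(25) = 0.46. So Q = 1.84 and P = 139.3.
PS = (139.3 − 137)·1.84 = 4.232.
Change in producer surplus: 4.232 − 0 = 4.232.

Producer surplus rises by 4.232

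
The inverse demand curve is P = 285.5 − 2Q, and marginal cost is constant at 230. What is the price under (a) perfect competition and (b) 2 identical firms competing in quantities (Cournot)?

Competition: P = 230; Cournot: P = 248.5

Perfect competition: P = MC = 230, so 285.5 − 2Q = 230 and Q = 27.75.
In a 2-firm Cournot equilibrium, symmetry and the first-order condition give q = (285.5 − 230)/(6) = 9.25. So Q = 18.5 and P = 248.5.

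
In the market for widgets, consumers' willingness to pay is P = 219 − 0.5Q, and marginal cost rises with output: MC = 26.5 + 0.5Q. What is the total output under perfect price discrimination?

A perfectly discriminating monopolist sells every unit with P(Q) ≥ MC(Q), so output equals the competitive quantity Q = 192.5. Each buyer pays their reservation price, so CS = 0 and the firm captures all surplus.

Q = 192.5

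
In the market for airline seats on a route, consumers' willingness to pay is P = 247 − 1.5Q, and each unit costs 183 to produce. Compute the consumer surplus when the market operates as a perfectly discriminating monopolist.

CS = 0

Under first-degree price discrimination the firm charges each unit its demand price and produces up to where P = MC, i.e. Q = 128/3. Consumer surplus is zero; producer surplus equals total surplus.
CS = 0.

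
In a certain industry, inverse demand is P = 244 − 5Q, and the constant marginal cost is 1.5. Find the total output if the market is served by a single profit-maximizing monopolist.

Monopoly sets MR = MC: 244 − 10Q = 1.5 ⇒ Q = 24.25, P = 244 − 5·24.25 = 122.75.

Q = 24.25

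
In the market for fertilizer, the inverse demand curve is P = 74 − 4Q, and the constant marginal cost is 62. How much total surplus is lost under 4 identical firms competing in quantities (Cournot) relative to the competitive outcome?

DWL = 0.72

Perfect competition: P = MC = 62, so 74 − 4Q = 62 and Q = 3.
In a 4-firm Cournot equilibrium, symmetry and the first-order condition give q = (74 − 62)/(20) = 0.6. So Q = 2.4 and P = 64.4.
DWL is the triangle between Q = 2.4 and Q = 3: ½·(3 − 2.4)·(64.4 − 62) = 0.72.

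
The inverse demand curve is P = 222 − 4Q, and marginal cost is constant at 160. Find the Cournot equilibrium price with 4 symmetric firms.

Cournot with 4 identical firms: the symmetric best-response condition is 222 − 20q = 160. Each firm produces q = 3.1, total output Q = 12.4, price P = 172.4.

P = 172.4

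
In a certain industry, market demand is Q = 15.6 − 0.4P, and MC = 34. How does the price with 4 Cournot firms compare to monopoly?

Inverting demand: P = 39 − 2.5Q.
With 4 symmetric Cournot firms, each firm's FOC gives 39 − 12.5q = 34, so q = 0.4, Q = 4·0.4 = 1.6, and P = 35.
The monopolist equates marginal revenue to marginal cost: 39 − 5Q = 34, so Q = 1. From demand, P = 36.5.

Cournot: P = 35; Monopoly: P = 36.5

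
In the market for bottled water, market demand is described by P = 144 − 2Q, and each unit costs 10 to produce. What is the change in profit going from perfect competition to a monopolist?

π rises by 2244.5

Under competition P = MC = 10, so Q = (144 − 10)/2 = 67.
Profit = (10 − 10)·67 = 0.
Monopoly sets MR = MC: 144 − 4Q = 10 ⇒ Q = 33.5, P = 144 − 2·33.5 = 77.
Profit = (77 − 10)·33.5 = 2244.5.
Change in profit: 2244.5 − 0 = 2244.5.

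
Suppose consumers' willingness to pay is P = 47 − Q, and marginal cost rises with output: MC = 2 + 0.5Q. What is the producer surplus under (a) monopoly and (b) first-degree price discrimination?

Monopoly sets MR = MC: 47 − 2Q = 2 + 0.5Q ⇒ Q = 18, P = 47 − 18 = 29.
PS = P·Q − VC(Q) = 29·18 − (2·18 + ½·0.5·18²) = 405.
With perfect price discrimination, output is the efficient level Q = 30 (where demand meets MC), but every buyer pays their willingness to pay: CS = 0 and PS = total surplus.
PS = ½·(47 − 2)·30 = 675.

Monopoly: PS = 405; Perfect PD: PS = 675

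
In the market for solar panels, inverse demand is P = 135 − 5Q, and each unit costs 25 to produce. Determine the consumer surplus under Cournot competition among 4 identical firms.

CS = 774.4

Cournot with 4 identical firms: the symmetric best-response condition is 135 − 25q = 25. Each firm produces q = 4.4, total output Q = 17.6, price P = 47.
CS = ½·(135 − 47)·17.6 = 774.4.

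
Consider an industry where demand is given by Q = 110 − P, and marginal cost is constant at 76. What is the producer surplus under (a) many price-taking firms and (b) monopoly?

Inverting demand: P = 110 − Q.
Competitive firms price at marginal cost: P = 76, giving Q = 34.
PS = (76 − 76)·34 = 0.
The monopolist equates marginal revenue to marginal cost: 110 − 2Q = 76, so Q = 17. From demand, P = 93.
PS = (93 − 76)·17 = 289.

Competition: PS = 0; Monopoly: PS = 289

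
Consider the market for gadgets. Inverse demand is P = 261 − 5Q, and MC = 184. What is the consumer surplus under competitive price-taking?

CS = 592.9

Under competition P = MC = 184, so Q = (261 − 184)/5 = 15.4.
CS = ½·(261 − 184)·15.4 = 592.9.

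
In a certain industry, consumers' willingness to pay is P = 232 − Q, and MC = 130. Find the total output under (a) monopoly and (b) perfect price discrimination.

Monopoly: Q = 51; Perfect PD: Q = 102

The monopolist equates marginal revenue to marginal cost: 232 − 2Q = 130, so Q = 51. From demand, P = 181.
With perfect price discrimination, output is the efficient level Q = 102 (where demand meets MC), but every buyer pays their willingness to pay: CS = 0 and PS = total surplus.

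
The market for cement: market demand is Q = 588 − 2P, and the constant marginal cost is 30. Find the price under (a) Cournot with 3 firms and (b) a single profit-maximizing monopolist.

Inverting demand: P = 294 − 0.5Q.
In a 3-firm Cournot equilibrium, symmetry and the first-order condition give q = (294 − 30)/(2) = 132. So Q = 396 and P = 96.
Monopoly sets MR = MC: 294 − Q = 30 ⇒ Q = 264, P = 294 − 0.5·264 = 162.

Cournot: P = 96; Monopoly: P = 162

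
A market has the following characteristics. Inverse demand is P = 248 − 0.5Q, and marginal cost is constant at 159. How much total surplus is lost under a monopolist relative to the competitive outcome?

DWL = 1980.25

Perfect competition: P = MC = 159, so 248 − 0.5Q = 159 and Q = 178.
The monopolist equates marginal revenue to marginal cost: 248 − Q = 159, so Q = 89. From demand, P = 203.5.
DWL is the triangle between Q = 89 and Q = 178: ½·(178 − 89)·(203.5 − 159) = 1980.25.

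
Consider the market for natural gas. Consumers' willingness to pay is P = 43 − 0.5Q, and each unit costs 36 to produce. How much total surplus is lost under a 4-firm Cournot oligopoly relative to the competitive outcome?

DWL = 1.96

Perfect competition: P = MC = 36, so 43 − 0.5Q = 36 and Q = 14.
In a 4-firm Cournot equilibrium, symmetry and the first-order condition give q = (43 − 36)/(2.5) = 2.8. So Q = 11.2 and P = 37.4.
DWL is the triangle between Q = 11.2 and Q = 14: ½·(14 − 11.2)·(37.4 − 36) = 1.96.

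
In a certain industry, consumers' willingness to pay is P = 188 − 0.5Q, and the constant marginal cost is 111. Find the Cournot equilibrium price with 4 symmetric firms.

P = 126.4

With 4 symmetric Cournot firms, each firm's FOC gives 188 − 2.5q = 111, so q = 30.8, Q = 4·30.8 = 123.2, and P = 126.4.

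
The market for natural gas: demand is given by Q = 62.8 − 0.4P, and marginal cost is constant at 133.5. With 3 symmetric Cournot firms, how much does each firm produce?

Inverting demand: P = 157 − 2.5Q.
With 3 symmetric Cournot firms, each firm's FOC gives 157 − 10q = 133.5, so q = 2.35, Q = 3·2.35 = 7.05, and P = 139.375.

q_i = 2.35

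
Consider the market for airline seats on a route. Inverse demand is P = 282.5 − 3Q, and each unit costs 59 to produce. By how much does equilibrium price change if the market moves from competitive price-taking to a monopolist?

Competitive firms price at marginal cost: P = 59, giving Q = 74.5.
Monopoly sets MR = MC: 282.5 − 6Q = 59 ⇒ Q = 37.25, P = 282.5 − 3·37.25 = 170.75.
Change in equilibrium price: 170.75 − 59 = 111.75.

P rises by 111.75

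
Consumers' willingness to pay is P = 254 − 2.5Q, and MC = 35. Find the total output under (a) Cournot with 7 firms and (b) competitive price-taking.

Cournot: Q = 76.65; Competition: Q = 87.6

In a 7-firm Cournot equilibrium, symmetry and the first-order condition give q = (254 − 35)/(20) = 10.95. So Q = 76.65 and P = 62.375.
Competitive firms price at marginal cost: P = 35, giving Q = 87.6.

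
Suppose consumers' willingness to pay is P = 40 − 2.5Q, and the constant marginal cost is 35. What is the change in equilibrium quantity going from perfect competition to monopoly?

Q falls by 1

Under competition P = MC = 35, so Q = (40 − 35)/2.5 = 2.
Monopoly sets MR = MC: 40 − 5Q = 35 ⇒ Q = 1, P = 40 − 2.5·1 = 37.5.
Change in equilibrium quantity: 1 − 2 = −1.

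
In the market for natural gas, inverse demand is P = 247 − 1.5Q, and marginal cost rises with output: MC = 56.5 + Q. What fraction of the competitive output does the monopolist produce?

Q_m/Q_c = 0.625

The monopolist equates marginal revenue to marginal cost: 247 − 3Q = 56.5 + Q, so Q = 47.625. From demand, P = 2809/16.
Competitive equilibrium sets price equal to marginal cost: 247 − 1.5Q = 56.5 + Q, so Q = 76.2 and P = 132.7.
Ratio Q_m/Q_c = 47.625/76.2 = 0.625.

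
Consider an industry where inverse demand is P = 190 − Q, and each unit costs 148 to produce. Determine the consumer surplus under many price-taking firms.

Under competition P = MC = 148, so Q = (190 − 148)/1 = 42.
CS = ½·(190 − 148)·42 = 882.

CS = 882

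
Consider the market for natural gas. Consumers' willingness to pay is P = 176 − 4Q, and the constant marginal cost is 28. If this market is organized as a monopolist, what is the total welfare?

The monopolist equates marginal revenue to marginal cost: 176 − 8Q = 28, so Q = 18.5. From demand, P = 102.
CS = ½·(176 − 102)·18.5 = 684.5; PS = (102 − 28)·18.5 = 1369; TS = 2053.5.

TS = 2053.5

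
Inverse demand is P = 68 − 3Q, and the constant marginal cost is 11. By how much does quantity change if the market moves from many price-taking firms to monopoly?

Under competition P = MC = 11, so Q = (68 − 11)/3 = 19.
A monopolist chooses Q where MR = MC. MR = 68 − 6Q; setting this equal to 11 gives Q = 9.5 and P = 39.5.
Change in quantity: 9.5 − 19 = −9.5.

Quantity falls by 9.5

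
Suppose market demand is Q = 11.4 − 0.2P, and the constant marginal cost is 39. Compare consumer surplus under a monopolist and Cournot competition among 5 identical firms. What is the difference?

Consumer surplus rises by 14.4

Inverting demand: P = 57 − 5Q.
A monopolist chooses Q where MR = MC. MR = 57 − 10Q; setting this equal to 39 gives Q = 1.8 and P = 48.
CS = ½·(57 − 48)·1.8 = 8.1.
With 5 symmetric Cournot firms, each firm's FOC gives 57 − 30q = 39, so q = 0.6, Q = 5·0.6 = 3, and P = 42.
CS = ½·(57 − 42)·3 = 22.5.
Change in consumer surplus: 22.5 − 8.1 = 14.4.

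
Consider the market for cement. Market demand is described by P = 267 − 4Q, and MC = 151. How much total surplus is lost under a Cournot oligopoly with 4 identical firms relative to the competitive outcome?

DWL = 67.28

Under competition P = MC = 151, so Q = (267 − 151)/4 = 29.
With 4 symmetric Cournot firms, each firm's FOC gives 267 − 20q = 151, so q = 5.8, Q = 4·5.8 = 23.2, and P = 174.2.
DWL is the triangle between Q = 23.2 and Q = 29: ½·(29 − 23.2)·(174.2 − 151) = 67.28.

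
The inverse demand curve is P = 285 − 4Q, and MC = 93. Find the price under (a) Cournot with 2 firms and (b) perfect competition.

Cournot: P = 157; Competition: P = 93

With 2 symmetric Cournot firms, each firm's FOC gives 285 − 12q = 93, so q = 16, Q = 2·16 = 32, and P = 157.
Under competition P = MC = 93, so Q = (285 − 93)/4 = 48.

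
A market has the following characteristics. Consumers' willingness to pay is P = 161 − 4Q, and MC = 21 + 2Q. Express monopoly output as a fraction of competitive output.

Q_m/Q_c = 0.6

A monopolist chooses Q where MR = MC. MR = 161 − 8Q; setting this equal to 21 + 2Q gives Q = 14 and P = 105.
Competitive equilibrium sets price equal to marginal cost: 161 − 4Q = 21 + 2Q, so Q = 70/3 and P = 203/3.
Ratio Q_m/Q_c = 14/(70/3) = 0.6.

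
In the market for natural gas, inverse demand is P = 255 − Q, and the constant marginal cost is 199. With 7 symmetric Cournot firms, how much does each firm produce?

q_i = 7

In a 7-firm Cournot equilibrium, symmetry and the first-order condition give q = (255 − 199)/(8) = 7. So Q = 49 and P = 206.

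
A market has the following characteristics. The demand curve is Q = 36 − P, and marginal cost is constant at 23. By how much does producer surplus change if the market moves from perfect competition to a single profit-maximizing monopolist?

Inverting demand: P = 36 − Q.
Under competition P = MC = 23, so Q = (36 − 23)/1 = 13.
PS = (23 − 23)·13 = 0.
A monopolist chooses Q where MR = MC. MR = 36 − 2Q; setting this equal to 23 gives Q = 6.5 and P = 29.5.
PS = (29.5 − 23)·6.5 = 42.25.
Change in producer surplus: 42.25 − 0 = 42.25.

PS rises by 42.25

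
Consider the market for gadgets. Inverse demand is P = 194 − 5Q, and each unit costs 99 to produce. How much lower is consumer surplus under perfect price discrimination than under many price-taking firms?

Under competition P = MC = 99, so Q = (194 − 99)/5 = 19.
CS = ½·(194 − 99)·19 = 902.5.
A perfectly discriminating monopolist sells every unit with P(Q) ≥ MC(Q), so output equals the competitive quantity Q = 19. Each buyer pays their reservation price, so CS = 0 and the firm captures all surplus.
CS = 0.
Change in consumer surplus: 0 − 902.5 = −902.5.

Consumer surplus falls by 902.5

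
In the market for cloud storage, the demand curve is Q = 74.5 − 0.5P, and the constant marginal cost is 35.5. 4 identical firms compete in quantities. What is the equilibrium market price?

P = 58.2

Inverting demand: P = 149 − 2Q.
Cournot with 4 identical firms: the symmetric best-response condition is 149 − 10q = 35.5. Each firm produces q = 11.35, total output Q = 45.4, price P = 58.2.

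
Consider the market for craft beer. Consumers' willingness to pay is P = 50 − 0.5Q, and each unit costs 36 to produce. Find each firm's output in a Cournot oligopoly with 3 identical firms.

With 3 symmetric Cournot firms, each firm's FOC gives 50 − 2q = 36, so q = 7, Q = 3·7 = 21, and P = 39.5.

q_i = 7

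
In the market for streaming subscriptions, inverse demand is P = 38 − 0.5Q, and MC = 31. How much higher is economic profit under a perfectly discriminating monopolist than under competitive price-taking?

π rises by 49

Competitive firms price at marginal cost: P = 31, giving Q = 14.
Profit = (31 − 31)·14 = 0.
A perfectly discriminating monopolist sells every unit with P(Q) ≥ MC(Q), so output equals the competitive quantity Q = 14. Each buyer pays their reservation price, so CS = 0 and the firm captures all surplus.
PS equals the full surplus area, 49. Profit = 49 = 49.
Change in economic profit: 49 − 0 = 49.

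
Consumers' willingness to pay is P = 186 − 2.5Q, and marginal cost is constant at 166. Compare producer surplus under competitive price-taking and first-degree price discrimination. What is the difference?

PS rises by 80

Competitive firms price at marginal cost: P = 166, giving Q = 8.
PS = (166 − 166)·8 = 0.
A perfectly discriminating monopolist sells every unit with P(Q) ≥ MC(Q), so output equals the competitive quantity Q = 8. Each buyer pays their reservation price, so CS = 0 and the firm captures all surplus.
PS = ½·(186 − 166)·8 = 80.
Change in producer surplus: 80 − 0 = 80.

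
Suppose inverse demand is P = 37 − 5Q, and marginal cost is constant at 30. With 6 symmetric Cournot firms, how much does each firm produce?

In a 6-firm Cournot equilibrium, symmetry and the first-order condition give q = (37 − 30)/(35) = 0.2. So Q = 1.2 and P = 31.

q_i = 0.2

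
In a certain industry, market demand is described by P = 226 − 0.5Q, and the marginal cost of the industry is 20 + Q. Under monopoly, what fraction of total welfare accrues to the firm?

PS/TS = 0.8

The monopolist equates marginal revenue to marginal cost: 226 − Q = 20 + Q, so Q = 103. From demand, P = 174.5.
CS = ½·(226 − 174.5)·103 = 2652.25.
PS = P·Q − VC(Q) = 174.5·103 − (20·103 + ½·1·103²) = 10609.
Share captured = PS/TS = 10609/13261.25 = 0.8.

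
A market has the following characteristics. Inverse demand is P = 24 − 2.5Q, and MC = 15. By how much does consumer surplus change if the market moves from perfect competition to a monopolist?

Perfect competition: P = MC = 15, so 24 − 2.5Q = 15 and Q = 3.6.
CS = ½·(24 − 15)·3.6 = 16.2.
A monopolist chooses Q where MR = MC. MR = 24 − 5Q; setting this equal to 15 gives Q = 1.8 and P = 19.5.
CS = ½·(24 − 19.5)·1.8 = 4.05.
Change in consumer surplus: 4.05 − 16.2 = −12.15.

CS falls by 12.15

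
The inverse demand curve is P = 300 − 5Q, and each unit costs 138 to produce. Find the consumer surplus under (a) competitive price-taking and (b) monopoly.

Under competition P = MC = 138, so Q = (300 − 138)/5 = 32.4.
CS = ½·(300 − 138)·32.4 = 2624.4.
The monopolist equates marginal revenue to marginal cost: 300 − 10Q = 138, so Q = 16.2. From demand, P = 219.
CS = ½·(300 − 219)·16.2 = 656.1.

Competition: CS = 2624.4; Monopoly: CS = 656.1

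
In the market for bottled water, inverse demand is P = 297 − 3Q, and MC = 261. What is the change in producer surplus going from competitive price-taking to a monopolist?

Perfect competition: P = MC = 261, so 297 − 3Q = 261 and Q = 12.
PS = (261 − 261)·12 = 0.
The monopolist equates marginal revenue to marginal cost: 297 − 6Q = 261, so Q = 6. From demand, P = 279.
PS = (279 − 261)·6 = 108.
Change in producer surplus: 108 − 0 = 108.

PS rises by 108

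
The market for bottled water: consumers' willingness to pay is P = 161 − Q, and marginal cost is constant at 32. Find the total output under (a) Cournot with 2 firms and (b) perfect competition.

With 2 symmetric Cournot firms, each firm's FOC gives 161 − 3q = 32, so q = 43, Q = 2·43 = 86, and P = 75.
Under competition P = MC = 32, so Q = (161 − 32)/1 = 129.

Cournot: Q = 86; Competition: Q = 129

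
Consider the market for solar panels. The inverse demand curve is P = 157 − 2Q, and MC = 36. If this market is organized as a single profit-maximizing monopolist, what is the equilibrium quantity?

Q = 30.25

Monopoly sets MR = MC: 157 − 4Q = 36 ⇒ Q = 30.25, P = 157 − 2·30.25 = 96.5.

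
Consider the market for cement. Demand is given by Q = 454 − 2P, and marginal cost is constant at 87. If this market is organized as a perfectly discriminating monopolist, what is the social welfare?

TS = 19600

Inverting demand: P = 227 − 0.5Q.
With perfect price discrimination, output is the efficient level Q = 280 (where demand meets MC), but every buyer pays their willingness to pay: CS = 0 and PS = total surplus.
TS = 19600 (equal to competitive TS).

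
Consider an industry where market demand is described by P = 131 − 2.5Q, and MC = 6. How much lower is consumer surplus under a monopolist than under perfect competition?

Consumer surplus falls by 2343.75

Perfect competition: P = MC = 6, so 131 − 2.5Q = 6 and Q = 50.
CS = ½·(131 − 6)·50 = 3125.
A monopolist chooses Q where MR = MC. MR = 131 − 5Q; setting this equal to 6 gives Q = 25 and P = 68.5.
CS = ½·(131 − 68.5)·25 = 781.25.
Change in consumer surplus: 781.25 − 3125 = −2343.75.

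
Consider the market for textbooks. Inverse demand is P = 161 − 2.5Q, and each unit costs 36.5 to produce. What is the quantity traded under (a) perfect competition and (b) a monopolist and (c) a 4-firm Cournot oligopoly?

Perfect competition: P = MC = 36.5, so 161 − 2.5Q = 36.5 and Q = 49.8.
Monopoly sets MR = MC: 161 − 5Q = 36.5 ⇒ Q = 24.9, P = 161 − 2.5·24.9 = 98.75.
In a 4-firm Cournot equilibrium, symmetry and the first-order condition give q = (161 − 36.5)/(12.5) = 9.96. So Q = 39.84 and P = 61.4.

Competition: Q = 49.8; Monopoly: Q = 24.9; Cournot: Q = 39.84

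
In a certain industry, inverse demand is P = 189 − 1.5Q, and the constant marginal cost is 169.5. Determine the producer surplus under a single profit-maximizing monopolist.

Monopoly sets MR = MC: 189 − 3Q = 169.5 ⇒ Q = 6.5, P = 189 − 1.5·6.5 = 179.25.
PS = (179.25 − 169.5)·6.5 = 63.375.

PS = 63.375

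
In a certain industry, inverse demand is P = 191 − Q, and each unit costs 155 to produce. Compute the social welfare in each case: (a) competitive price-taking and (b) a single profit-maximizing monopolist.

Competition: TS = 648; Monopoly: TS = 486

Under competition P = MC = 155, so Q = (191 − 155)/1 = 36.
CS = ½·(191 − 155)·36 = 648; PS = (155 − 155)·36 = 0; TS = 648.
The monopolist equates marginal revenue to marginal cost: 191 − 2Q = 155, so Q = 18. From demand, P = 173.
CS = ½·(191 − 173)·18 = 162; PS = (173 − 155)·18 = 324; TS = 486.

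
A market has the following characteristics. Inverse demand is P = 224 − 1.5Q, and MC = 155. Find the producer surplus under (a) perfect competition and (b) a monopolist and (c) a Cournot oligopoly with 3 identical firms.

Competition: PS = 0; Monopoly: PS = 793.5; Cournot: PS = 595.125

Under competition P = MC = 155, so Q = (224 − 155)/1.5 = 46.
PS = (155 − 155)·46 = 0.
A monopolist chooses Q where MR = MC. MR = 224 − 3Q; setting this equal to 155 gives Q = 23 and P = 189.5.
PS = (189.5 − 155)·23 = 793.5.
With 3 symmetric Cournot firms, each firm's FOC gives 224 − 6q = 155, so q = 11.5, Q = 3·11.5 = 34.5, and P = 172.25.
PS = (172.25 − 155)·34.5 = 595.125.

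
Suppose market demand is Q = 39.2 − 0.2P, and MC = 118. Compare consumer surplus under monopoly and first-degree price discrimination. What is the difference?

Consumer surplus falls by 152.1

Inverting demand: P = 196 − 5Q.
Monopoly sets MR = MC: 196 − 10Q = 118 ⇒ Q = 7.8, P = 196 − 5·7.8 = 157.
CS = ½·(196 − 157)·7.8 = 152.1.
With perfect price discrimination, output is the efficient level Q = 15.6 (where demand meets MC), but every buyer pays their willingness to pay: CS = 0 and PS = total surplus.
CS = 0.
Change in consumer surplus: 0 − 152.1 = −152.1.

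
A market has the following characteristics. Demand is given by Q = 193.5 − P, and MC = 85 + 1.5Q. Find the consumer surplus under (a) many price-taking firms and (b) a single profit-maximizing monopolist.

Inverting demand: P = 193.5 − Q.
Competitive equilibrium sets price equal to marginal cost: 193.5 − Q = 85 + 1.5Q, so Q = 43.4 and P = 150.1.
CS = ½·(193.5 − 150.1)·43.4 = 941.78.
The monopolist equates marginal revenue to marginal cost: 193.5 − 2Q = 85 + 1.5Q, so Q = 31. From demand, P = 162.5.
CS = ½·(193.5 − 162.5)·31 = 480.5.

Competition: CS = 941.78; Monopoly: CS = 480.5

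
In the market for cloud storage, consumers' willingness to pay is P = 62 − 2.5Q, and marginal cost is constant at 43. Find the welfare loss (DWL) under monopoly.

Under competition P = MC = 43, so Q = (62 − 43)/2.5 = 7.6.
Monopoly sets MR = MC: 62 − 5Q = 43 ⇒ Q = 3.8, P = 62 − 2.5·3.8 = 52.5.
DWL is the triangle between Q = 3.8 and Q = 7.6: ½·(7.6 − 3.8)·(52.5 − 43) = 18.05.

DWL = 18.05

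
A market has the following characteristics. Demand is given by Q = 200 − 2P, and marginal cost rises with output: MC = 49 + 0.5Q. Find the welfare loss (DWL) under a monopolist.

DWL = 144.5

Inverting demand: P = 100 − 0.5Q.
Under competition P = MC: 100 − 0.5Q = 49 + 0.5Q ⇒ Q = 51, P = 74.5.
Monopoly sets MR = MC: 100 − Q = 49 + 0.5Q ⇒ Q = 34, P = 100 − 0.5·34 = 83.
CS = ½·(100 − 74.5)·51 = 650.25; PS = (74.5·51 − 49·51 − ½·0.5·51²) = 650.25; TS = 1300.5.
CS = ½·(100 − 83)·34 = 289; PS = (83·34 − 49·34 − ½·0.5·34²) = 867; TS = 1156.
DWL = 1300.5 − 1156 = 144.5.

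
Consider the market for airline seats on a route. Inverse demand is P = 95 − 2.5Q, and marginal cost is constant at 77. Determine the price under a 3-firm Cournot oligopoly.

Cournot with 3 identical firms: the symmetric best-response condition is 95 − 10q = 77. Each firm produces q = 1.8, total output Q = 5.4, price P = 81.5.

P = 81.5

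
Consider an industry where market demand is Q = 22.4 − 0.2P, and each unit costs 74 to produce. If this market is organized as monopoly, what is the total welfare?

Inverting demand: P = 112 − 5Q.
A monopolist chooses Q where MR = MC. MR = 112 − 10Q; setting this equal to 74 gives Q = 3.8 and P = 93.
CS = ½·(112 − 93)·3.8 = 36.1; PS = (93 − 74)·3.8 = 72.2; TS = 108.3.

TS = 108.3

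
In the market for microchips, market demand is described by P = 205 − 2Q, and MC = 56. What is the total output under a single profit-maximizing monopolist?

Monopoly sets MR = MC: 205 − 4Q = 56 ⇒ Q = 37.25, P = 205 − 2·37.25 = 130.5.

Q = 37.25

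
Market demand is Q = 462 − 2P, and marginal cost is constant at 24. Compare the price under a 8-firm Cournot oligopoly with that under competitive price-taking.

Inverting demand: P = 231 − 0.5Q.
With 8 symmetric Cournot firms, each firm's FOC gives 231 − 4.5q = 24, so q = 46, Q = 8·46 = 368, and P = 47.
Under competition P = MC = 24, so Q = (231 − 24)/0.5 = 414.

Cournot: P = 47; Competition: P = 24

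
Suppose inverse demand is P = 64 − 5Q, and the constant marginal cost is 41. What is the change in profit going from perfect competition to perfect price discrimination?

π rises by 52.9

Under competition P = MC = 41, so Q = (64 − 41)/5 = 4.6.
Profit = (41 − 41)·4.6 = 0.
A perfectly discriminating monopolist sells every unit with P(Q) ≥ MC(Q), so output equals the competitive quantity Q = 4.6. Each buyer pays their reservation price, so CS = 0 and the firm captures all surplus.
PS equals the full surplus area, 52.9. Profit = 52.9 = 52.9.
Change in profit: 52.9 − 0 = 52.9.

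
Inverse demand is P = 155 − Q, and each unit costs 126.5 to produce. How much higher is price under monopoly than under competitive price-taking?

Price rises by 14.25

Under competition P = MC = 126.5, so Q = (155 − 126.5)/1 = 28.5.
The monopolist equates marginal revenue to marginal cost: 155 − 2Q = 126.5, so Q = 14.25. From demand, P = 140.75.
Change in price: 140.75 − 126.5 = 14.25.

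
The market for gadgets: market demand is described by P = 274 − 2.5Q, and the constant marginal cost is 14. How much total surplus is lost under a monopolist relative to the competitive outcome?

Under competition P = MC = 14, so Q = (274 − 14)/2.5 = 104.
Monopoly sets MR = MC: 274 − 5Q = 14 ⇒ Q = 52, P = 274 − 2.5·52 = 144.
DWL is the triangle between Q = 52 and Q = 104: ½·(104 − 52)·(144 − 14) = 3380.

DWL = 3380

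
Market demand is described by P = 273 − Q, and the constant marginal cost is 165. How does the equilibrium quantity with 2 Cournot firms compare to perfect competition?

Cournot: Q = 72; Competition: Q = 108

In a 2-firm Cournot equilibrium, symmetry and the first-order condition give q = (273 − 165)/(3) = 36. So Q = 72 and P = 201.
Perfect competition: P = MC = 165, so 273 − Q = 165 and Q = 108.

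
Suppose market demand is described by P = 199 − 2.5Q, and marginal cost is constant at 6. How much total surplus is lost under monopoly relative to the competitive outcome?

Under competition P = MC = 6, so Q = (199 − 6)/2.5 = 77.2.
A monopolist chooses Q where MR = MC. MR = 199 − 5Q; setting this equal to 6 gives Q = 38.6 and P = 102.5.
DWL is the triangle between Q = 38.6 and Q = 77.2: ½·(77.2 − 38.6)·(102.5 − 6) = 1862.45.

DWL = 1862.45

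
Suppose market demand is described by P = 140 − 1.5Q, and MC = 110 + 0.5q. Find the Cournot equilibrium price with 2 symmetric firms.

With 2 symmetric Cournot firms, each firm's FOC gives 140 − 4.5q = 110 + 0.5q, so q = 6, Q = 2·6 = 12, and P = 122.

P = 122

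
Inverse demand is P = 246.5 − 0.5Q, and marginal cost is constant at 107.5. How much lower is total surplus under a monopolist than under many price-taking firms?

Perfect competition: P = MC = 107.5, so 246.5 − 0.5Q = 107.5 and Q = 278.
CS = ½·(246.5 − 107.5)·278 = 19321; PS = (107.5 − 107.5)·278 = 0; TS = 19321.
Monopoly sets MR = MC: 246.5 − Q = 107.5 ⇒ Q = 139, P = 246.5 − 0.5·139 = 177.
CS = ½·(246.5 − 177)·139 = 4830.25; PS = (177 − 107.5)·139 = 9660.5; TS = 14490.75.
Change in total surplus: 14490.75 − 19321 = −4830.25.

Total surplus falls by 4830.25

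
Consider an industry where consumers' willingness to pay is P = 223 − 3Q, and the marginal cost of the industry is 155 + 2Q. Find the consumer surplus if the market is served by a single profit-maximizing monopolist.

A monopolist chooses Q where MR = MC. MR = 223 − 6Q; setting this equal to 155 + 2Q gives Q = 8.5 and P = 197.5.
CS = ½·(223 − 197.5)·8.5 = 108.375.

CS = 108.375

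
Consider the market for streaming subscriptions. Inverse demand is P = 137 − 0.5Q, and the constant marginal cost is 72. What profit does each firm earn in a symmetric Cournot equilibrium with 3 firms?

Cournot with 3 identical firms: the symmetric best-response condition is 137 − 2q = 72. Each firm produces q = 32.5, total output Q = 97.5, price P = 88.25.
Each firm's profit = (88.25 − 72)·32.5 = 528.125.

π_i = 528.125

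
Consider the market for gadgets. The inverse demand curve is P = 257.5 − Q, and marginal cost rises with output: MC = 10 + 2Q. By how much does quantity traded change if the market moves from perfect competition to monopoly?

Q falls by 20.625

Competitive equilibrium sets price equal to marginal cost: 257.5 − Q = 10 + 2Q, so Q = 82.5 and P = 175.
The monopolist equates marginal revenue to marginal cost: 257.5 − 2Q = 10 + 2Q, so Q = 61.875. From demand, P = 195.625.
Change in quantity traded: 61.875 − 82.5 = −20.625.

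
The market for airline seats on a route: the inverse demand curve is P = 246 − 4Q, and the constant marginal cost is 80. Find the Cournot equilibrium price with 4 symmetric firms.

With 4 symmetric Cournot firms, each firm's FOC gives 246 − 20q = 80, so q = 8.3, Q = 4·8.3 = 33.2, and P = 113.2.

P = 113.2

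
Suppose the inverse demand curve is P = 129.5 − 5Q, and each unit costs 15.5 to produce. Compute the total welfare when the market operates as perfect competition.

Perfect competition: P = MC = 15.5, so 129.5 − 5Q = 15.5 and Q = 22.8.
CS = ½·(129.5 − 15.5)·22.8 = 1299.6; PS = (15.5 − 15.5)·22.8 = 0; TS = 1299.6.

TS = 1299.6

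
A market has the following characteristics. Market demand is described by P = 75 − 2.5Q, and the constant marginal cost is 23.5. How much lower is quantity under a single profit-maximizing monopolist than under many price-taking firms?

Under competition P = MC = 23.5, so Q = (75 − 23.5)/2.5 = 20.6.
Monopoly sets MR = MC: 75 − 5Q = 23.5 ⇒ Q = 10.3, P = 75 − 2.5·10.3 = 49.25.
Change in quantity: 10.3 − 20.6 = −10.3.

Q falls by 10.3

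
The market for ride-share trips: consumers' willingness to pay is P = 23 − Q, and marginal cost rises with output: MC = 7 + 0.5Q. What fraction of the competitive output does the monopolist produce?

The monopolist equates marginal revenue to marginal cost: 23 − 2Q = 7 + 0.5Q, so Q = 6.4. From demand, P = 16.6.
Competitive equilibrium sets price equal to marginal cost: 23 − Q = 7 + 0.5Q, so Q = 32/3 and P = 37/3.
Ratio Q_m/Q_c = 6.4/(32/3) = 0.6.

Q_m/Q_c = 0.6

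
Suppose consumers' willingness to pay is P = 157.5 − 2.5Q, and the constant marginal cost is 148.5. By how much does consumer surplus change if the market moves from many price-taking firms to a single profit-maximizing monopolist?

Consumer surplus falls by 12.15

Perfect competition: P = MC = 148.5, so 157.5 − 2.5Q = 148.5 and Q = 3.6.
CS = ½·(157.5 − 148.5)·3.6 = 16.2.
A monopolist chooses Q where MR = MC. MR = 157.5 − 5Q; setting this equal to 148.5 gives Q = 1.8 and P = 153.
CS = ½·(157.5 − 153)·1.8 = 4.05.
Change in consumer surplus: 4.05 − 16.2 = −12.15.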